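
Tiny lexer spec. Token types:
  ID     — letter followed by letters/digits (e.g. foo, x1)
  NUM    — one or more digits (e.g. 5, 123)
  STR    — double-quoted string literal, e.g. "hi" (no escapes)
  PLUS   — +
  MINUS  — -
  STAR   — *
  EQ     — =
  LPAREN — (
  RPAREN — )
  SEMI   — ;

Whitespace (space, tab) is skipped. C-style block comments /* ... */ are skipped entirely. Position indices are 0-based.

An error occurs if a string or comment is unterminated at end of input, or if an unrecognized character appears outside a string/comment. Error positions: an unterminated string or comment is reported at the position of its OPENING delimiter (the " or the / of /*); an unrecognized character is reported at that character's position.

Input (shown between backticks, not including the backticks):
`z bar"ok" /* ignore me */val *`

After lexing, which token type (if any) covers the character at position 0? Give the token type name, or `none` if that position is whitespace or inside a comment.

pos=0: emit ID 'z' (now at pos=1)
pos=2: emit ID 'bar' (now at pos=5)
pos=5: enter STRING mode
pos=5: emit STR "ok" (now at pos=9)
pos=10: enter COMMENT mode (saw '/*')
exit COMMENT mode (now at pos=25)
pos=25: emit ID 'val' (now at pos=28)
pos=29: emit STAR '*'
DONE. 5 tokens: [ID, ID, STR, ID, STAR]
Position 0: char is 'z' -> ID

Answer: ID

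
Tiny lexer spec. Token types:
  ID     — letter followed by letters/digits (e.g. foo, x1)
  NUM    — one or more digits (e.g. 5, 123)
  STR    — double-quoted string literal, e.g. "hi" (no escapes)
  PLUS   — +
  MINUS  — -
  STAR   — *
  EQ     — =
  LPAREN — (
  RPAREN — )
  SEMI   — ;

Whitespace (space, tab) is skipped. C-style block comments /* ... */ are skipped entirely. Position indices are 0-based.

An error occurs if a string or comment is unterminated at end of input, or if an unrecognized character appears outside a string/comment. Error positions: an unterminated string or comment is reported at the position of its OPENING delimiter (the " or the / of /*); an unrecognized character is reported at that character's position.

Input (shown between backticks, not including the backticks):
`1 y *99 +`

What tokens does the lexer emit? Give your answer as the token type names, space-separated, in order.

pos=0: emit NUM '1' (now at pos=1)
pos=2: emit ID 'y' (now at pos=3)
pos=4: emit STAR '*'
pos=5: emit NUM '99' (now at pos=7)
pos=8: emit PLUS '+'
DONE. 5 tokens: [NUM, ID, STAR, NUM, PLUS]

Answer: NUM ID STAR NUM PLUS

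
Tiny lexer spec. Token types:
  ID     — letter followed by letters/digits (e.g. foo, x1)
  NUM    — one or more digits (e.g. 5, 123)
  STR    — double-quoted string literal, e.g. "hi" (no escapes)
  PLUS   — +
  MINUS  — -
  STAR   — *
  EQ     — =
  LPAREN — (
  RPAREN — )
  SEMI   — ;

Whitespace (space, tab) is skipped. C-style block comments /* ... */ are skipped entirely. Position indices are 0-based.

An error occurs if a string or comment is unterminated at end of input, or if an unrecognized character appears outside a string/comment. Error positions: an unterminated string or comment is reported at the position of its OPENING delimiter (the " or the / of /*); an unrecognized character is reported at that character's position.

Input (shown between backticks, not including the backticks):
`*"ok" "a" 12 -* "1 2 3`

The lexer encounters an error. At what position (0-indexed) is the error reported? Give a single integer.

pos=0: emit STAR '*'
pos=1: enter STRING mode
pos=1: emit STR "ok" (now at pos=5)
pos=6: enter STRING mode
pos=6: emit STR "a" (now at pos=9)
pos=10: emit NUM '12' (now at pos=12)
pos=13: emit MINUS '-'
pos=14: emit STAR '*'
pos=16: enter STRING mode
pos=16: ERROR — unterminated string

Answer: 16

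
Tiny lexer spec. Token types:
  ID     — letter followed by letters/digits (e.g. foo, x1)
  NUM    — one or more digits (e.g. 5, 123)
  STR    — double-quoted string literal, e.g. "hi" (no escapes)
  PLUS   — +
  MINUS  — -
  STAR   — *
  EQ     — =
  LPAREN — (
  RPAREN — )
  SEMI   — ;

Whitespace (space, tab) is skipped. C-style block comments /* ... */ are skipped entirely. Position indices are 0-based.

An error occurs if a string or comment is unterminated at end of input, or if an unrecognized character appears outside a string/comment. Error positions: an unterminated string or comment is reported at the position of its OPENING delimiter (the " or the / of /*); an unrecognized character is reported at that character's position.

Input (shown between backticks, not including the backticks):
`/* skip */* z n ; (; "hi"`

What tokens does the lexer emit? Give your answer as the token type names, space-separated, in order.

pos=0: enter COMMENT mode (saw '/*')
exit COMMENT mode (now at pos=10)
pos=10: emit STAR '*'
pos=12: emit ID 'z' (now at pos=13)
pos=14: emit ID 'n' (now at pos=15)
pos=16: emit SEMI ';'
pos=18: emit LPAREN '('
pos=19: emit SEMI ';'
pos=21: enter STRING mode
pos=21: emit STR "hi" (now at pos=25)
DONE. 7 tokens: [STAR, ID, ID, SEMI, LPAREN, SEMI, STR]

Answer: STAR ID ID SEMI LPAREN SEMI STR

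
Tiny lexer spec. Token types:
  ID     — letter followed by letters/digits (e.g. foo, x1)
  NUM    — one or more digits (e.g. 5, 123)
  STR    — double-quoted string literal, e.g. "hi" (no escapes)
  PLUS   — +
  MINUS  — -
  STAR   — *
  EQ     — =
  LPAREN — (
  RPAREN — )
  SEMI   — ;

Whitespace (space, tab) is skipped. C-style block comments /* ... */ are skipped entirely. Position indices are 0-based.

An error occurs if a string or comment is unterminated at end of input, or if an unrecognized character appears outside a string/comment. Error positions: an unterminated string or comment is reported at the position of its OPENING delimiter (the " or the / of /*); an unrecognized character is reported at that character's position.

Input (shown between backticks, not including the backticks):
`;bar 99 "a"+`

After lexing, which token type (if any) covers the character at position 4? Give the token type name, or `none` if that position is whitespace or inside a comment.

Answer: none

Derivation:
pos=0: emit SEMI ';'
pos=1: emit ID 'bar' (now at pos=4)
pos=5: emit NUM '99' (now at pos=7)
pos=8: enter STRING mode
pos=8: emit STR "a" (now at pos=11)
pos=11: emit PLUS '+'
DONE. 5 tokens: [SEMI, ID, NUM, STR, PLUS]
Position 4: char is ' ' -> none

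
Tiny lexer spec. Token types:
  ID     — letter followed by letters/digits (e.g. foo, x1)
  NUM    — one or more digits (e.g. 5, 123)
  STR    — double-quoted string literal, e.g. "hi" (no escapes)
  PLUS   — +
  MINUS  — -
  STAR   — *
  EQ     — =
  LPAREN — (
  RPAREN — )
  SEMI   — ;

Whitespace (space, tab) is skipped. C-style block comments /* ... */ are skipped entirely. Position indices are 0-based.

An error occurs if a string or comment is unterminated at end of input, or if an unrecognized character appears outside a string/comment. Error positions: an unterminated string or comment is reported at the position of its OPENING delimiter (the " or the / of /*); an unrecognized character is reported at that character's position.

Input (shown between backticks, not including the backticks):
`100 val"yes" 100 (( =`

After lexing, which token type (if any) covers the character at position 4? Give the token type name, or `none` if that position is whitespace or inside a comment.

pos=0: emit NUM '100' (now at pos=3)
pos=4: emit ID 'val' (now at pos=7)
pos=7: enter STRING mode
pos=7: emit STR "yes" (now at pos=12)
pos=13: emit NUM '100' (now at pos=16)
pos=17: emit LPAREN '('
pos=18: emit LPAREN '('
pos=20: emit EQ '='
DONE. 7 tokens: [NUM, ID, STR, NUM, LPAREN, LPAREN, EQ]
Position 4: char is 'v' -> ID

Answer: ID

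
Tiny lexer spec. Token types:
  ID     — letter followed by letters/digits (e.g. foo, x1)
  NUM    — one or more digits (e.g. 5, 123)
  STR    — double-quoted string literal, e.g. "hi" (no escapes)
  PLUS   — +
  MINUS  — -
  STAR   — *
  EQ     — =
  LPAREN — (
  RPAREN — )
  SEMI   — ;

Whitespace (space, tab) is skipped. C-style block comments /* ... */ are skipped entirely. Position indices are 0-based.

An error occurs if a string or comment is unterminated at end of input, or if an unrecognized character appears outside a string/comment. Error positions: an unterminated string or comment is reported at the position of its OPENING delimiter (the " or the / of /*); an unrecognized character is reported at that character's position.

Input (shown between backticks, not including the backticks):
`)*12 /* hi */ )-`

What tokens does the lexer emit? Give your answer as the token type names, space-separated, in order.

pos=0: emit RPAREN ')'
pos=1: emit STAR '*'
pos=2: emit NUM '12' (now at pos=4)
pos=5: enter COMMENT mode (saw '/*')
exit COMMENT mode (now at pos=13)
pos=14: emit RPAREN ')'
pos=15: emit MINUS '-'
DONE. 5 tokens: [RPAREN, STAR, NUM, RPAREN, MINUS]

Answer: RPAREN STAR NUM RPAREN MINUS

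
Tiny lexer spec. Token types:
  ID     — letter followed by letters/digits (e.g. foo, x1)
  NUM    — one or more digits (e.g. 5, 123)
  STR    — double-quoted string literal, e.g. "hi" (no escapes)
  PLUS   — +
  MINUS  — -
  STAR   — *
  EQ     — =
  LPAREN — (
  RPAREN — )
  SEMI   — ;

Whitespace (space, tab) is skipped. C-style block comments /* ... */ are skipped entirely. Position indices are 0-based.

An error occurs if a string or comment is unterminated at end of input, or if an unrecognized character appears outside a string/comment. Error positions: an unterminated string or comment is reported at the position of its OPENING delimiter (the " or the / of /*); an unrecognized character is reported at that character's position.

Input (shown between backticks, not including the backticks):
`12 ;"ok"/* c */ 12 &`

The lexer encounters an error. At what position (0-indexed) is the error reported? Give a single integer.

Answer: 19

Derivation:
pos=0: emit NUM '12' (now at pos=2)
pos=3: emit SEMI ';'
pos=4: enter STRING mode
pos=4: emit STR "ok" (now at pos=8)
pos=8: enter COMMENT mode (saw '/*')
exit COMMENT mode (now at pos=15)
pos=16: emit NUM '12' (now at pos=18)
pos=19: ERROR — unrecognized char '&'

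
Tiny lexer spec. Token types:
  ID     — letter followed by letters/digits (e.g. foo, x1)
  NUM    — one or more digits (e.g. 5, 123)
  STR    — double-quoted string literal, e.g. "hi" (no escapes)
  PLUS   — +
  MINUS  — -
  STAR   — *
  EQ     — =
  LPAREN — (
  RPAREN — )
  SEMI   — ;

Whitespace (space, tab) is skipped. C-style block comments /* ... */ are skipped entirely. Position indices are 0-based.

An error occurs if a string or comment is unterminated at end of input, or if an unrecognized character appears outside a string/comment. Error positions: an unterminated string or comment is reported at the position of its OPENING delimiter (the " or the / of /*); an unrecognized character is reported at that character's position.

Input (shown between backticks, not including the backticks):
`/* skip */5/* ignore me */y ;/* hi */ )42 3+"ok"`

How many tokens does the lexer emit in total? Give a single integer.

Answer: 8

Derivation:
pos=0: enter COMMENT mode (saw '/*')
exit COMMENT mode (now at pos=10)
pos=10: emit NUM '5' (now at pos=11)
pos=11: enter COMMENT mode (saw '/*')
exit COMMENT mode (now at pos=26)
pos=26: emit ID 'y' (now at pos=27)
pos=28: emit SEMI ';'
pos=29: enter COMMENT mode (saw '/*')
exit COMMENT mode (now at pos=37)
pos=38: emit RPAREN ')'
pos=39: emit NUM '42' (now at pos=41)
pos=42: emit NUM '3' (now at pos=43)
pos=43: emit PLUS '+'
pos=44: enter STRING mode
pos=44: emit STR "ok" (now at pos=48)
DONE. 8 tokens: [NUM, ID, SEMI, RPAREN, NUM, NUM, PLUS, STR]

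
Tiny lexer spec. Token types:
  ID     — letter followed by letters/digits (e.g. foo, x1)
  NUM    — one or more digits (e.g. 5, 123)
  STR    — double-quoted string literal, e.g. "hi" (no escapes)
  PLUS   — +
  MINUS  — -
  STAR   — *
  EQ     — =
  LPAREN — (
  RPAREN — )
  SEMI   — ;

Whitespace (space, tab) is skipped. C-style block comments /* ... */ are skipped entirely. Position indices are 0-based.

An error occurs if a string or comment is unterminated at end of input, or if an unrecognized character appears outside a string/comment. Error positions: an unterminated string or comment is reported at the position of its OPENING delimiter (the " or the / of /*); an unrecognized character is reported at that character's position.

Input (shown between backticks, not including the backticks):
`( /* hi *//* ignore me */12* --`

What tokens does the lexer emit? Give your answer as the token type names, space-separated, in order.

pos=0: emit LPAREN '('
pos=2: enter COMMENT mode (saw '/*')
exit COMMENT mode (now at pos=10)
pos=10: enter COMMENT mode (saw '/*')
exit COMMENT mode (now at pos=25)
pos=25: emit NUM '12' (now at pos=27)
pos=27: emit STAR '*'
pos=29: emit MINUS '-'
pos=30: emit MINUS '-'
DONE. 5 tokens: [LPAREN, NUM, STAR, MINUS, MINUS]

Answer: LPAREN NUM STAR MINUS MINUS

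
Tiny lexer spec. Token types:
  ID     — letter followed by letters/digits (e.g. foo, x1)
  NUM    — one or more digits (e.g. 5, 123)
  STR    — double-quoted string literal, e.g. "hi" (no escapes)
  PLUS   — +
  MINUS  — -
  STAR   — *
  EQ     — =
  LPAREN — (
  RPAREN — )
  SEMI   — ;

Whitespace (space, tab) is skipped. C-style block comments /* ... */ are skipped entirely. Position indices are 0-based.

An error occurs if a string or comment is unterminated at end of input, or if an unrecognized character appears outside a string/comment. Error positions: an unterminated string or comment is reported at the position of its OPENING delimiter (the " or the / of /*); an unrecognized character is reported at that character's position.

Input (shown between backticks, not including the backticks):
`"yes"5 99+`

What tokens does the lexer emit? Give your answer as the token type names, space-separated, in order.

Answer: STR NUM NUM PLUS

Derivation:
pos=0: enter STRING mode
pos=0: emit STR "yes" (now at pos=5)
pos=5: emit NUM '5' (now at pos=6)
pos=7: emit NUM '99' (now at pos=9)
pos=9: emit PLUS '+'
DONE. 4 tokens: [STR, NUM, NUM, PLUS]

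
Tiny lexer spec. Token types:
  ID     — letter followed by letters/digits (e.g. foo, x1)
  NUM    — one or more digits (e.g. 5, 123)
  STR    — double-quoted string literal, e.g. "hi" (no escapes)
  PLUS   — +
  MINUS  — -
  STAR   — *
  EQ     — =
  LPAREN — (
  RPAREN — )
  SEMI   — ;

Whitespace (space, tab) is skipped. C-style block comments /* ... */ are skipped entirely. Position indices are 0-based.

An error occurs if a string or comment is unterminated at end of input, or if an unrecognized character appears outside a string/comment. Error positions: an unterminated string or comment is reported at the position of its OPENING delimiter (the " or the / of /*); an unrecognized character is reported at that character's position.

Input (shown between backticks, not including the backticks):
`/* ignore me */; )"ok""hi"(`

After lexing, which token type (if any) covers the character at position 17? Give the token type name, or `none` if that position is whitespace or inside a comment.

pos=0: enter COMMENT mode (saw '/*')
exit COMMENT mode (now at pos=15)
pos=15: emit SEMI ';'
pos=17: emit RPAREN ')'
pos=18: enter STRING mode
pos=18: emit STR "ok" (now at pos=22)
pos=22: enter STRING mode
pos=22: emit STR "hi" (now at pos=26)
pos=26: emit LPAREN '('
DONE. 5 tokens: [SEMI, RPAREN, STR, STR, LPAREN]
Position 17: char is ')' -> RPAREN

Answer: RPAREN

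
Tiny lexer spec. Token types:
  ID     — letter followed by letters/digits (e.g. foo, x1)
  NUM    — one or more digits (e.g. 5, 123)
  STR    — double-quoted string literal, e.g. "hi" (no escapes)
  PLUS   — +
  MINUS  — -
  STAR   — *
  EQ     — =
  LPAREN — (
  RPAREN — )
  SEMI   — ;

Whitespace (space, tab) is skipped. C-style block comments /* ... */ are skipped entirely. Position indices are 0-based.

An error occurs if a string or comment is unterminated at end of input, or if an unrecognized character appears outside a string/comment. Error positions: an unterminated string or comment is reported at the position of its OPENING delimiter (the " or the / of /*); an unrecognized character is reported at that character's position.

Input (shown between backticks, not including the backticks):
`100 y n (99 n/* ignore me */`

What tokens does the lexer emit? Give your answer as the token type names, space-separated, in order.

Answer: NUM ID ID LPAREN NUM ID

Derivation:
pos=0: emit NUM '100' (now at pos=3)
pos=4: emit ID 'y' (now at pos=5)
pos=6: emit ID 'n' (now at pos=7)
pos=8: emit LPAREN '('
pos=9: emit NUM '99' (now at pos=11)
pos=12: emit ID 'n' (now at pos=13)
pos=13: enter COMMENT mode (saw '/*')
exit COMMENT mode (now at pos=28)
DONE. 6 tokens: [NUM, ID, ID, LPAREN, NUM, ID]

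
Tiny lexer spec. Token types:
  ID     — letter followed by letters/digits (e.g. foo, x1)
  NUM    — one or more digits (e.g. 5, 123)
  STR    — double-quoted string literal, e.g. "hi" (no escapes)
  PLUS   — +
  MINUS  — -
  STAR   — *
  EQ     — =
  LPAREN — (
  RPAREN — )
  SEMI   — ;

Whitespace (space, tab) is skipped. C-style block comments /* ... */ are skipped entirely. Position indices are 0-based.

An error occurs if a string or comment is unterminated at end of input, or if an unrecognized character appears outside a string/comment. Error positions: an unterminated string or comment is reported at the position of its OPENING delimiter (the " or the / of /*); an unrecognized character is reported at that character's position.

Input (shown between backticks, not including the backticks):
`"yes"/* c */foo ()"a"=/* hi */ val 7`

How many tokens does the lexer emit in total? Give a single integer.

Answer: 8

Derivation:
pos=0: enter STRING mode
pos=0: emit STR "yes" (now at pos=5)
pos=5: enter COMMENT mode (saw '/*')
exit COMMENT mode (now at pos=12)
pos=12: emit ID 'foo' (now at pos=15)
pos=16: emit LPAREN '('
pos=17: emit RPAREN ')'
pos=18: enter STRING mode
pos=18: emit STR "a" (now at pos=21)
pos=21: emit EQ '='
pos=22: enter COMMENT mode (saw '/*')
exit COMMENT mode (now at pos=30)
pos=31: emit ID 'val' (now at pos=34)
pos=35: emit NUM '7' (now at pos=36)
DONE. 8 tokens: [STR, ID, LPAREN, RPAREN, STR, EQ, ID, NUM]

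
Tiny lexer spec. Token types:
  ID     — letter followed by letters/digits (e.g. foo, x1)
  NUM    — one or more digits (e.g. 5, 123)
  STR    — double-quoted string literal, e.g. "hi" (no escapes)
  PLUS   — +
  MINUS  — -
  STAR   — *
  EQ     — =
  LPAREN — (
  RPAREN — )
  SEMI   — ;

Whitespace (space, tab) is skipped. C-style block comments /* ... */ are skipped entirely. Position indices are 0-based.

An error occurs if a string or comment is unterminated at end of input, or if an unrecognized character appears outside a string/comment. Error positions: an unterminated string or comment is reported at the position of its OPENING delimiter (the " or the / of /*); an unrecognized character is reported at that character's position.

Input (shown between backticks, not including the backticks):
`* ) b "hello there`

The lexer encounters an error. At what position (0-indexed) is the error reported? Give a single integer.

Answer: 6

Derivation:
pos=0: emit STAR '*'
pos=2: emit RPAREN ')'
pos=4: emit ID 'b' (now at pos=5)
pos=6: enter STRING mode
pos=6: ERROR — unterminated string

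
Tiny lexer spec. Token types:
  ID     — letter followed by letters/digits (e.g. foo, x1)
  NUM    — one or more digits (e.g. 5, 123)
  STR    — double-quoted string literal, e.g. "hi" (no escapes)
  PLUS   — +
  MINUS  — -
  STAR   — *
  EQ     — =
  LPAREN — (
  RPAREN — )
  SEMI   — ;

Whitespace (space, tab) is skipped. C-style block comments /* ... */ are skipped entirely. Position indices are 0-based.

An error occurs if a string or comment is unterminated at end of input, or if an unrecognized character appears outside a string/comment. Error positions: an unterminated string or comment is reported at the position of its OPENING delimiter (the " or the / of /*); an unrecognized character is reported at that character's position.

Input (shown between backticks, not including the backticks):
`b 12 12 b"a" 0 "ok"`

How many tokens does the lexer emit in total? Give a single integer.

pos=0: emit ID 'b' (now at pos=1)
pos=2: emit NUM '12' (now at pos=4)
pos=5: emit NUM '12' (now at pos=7)
pos=8: emit ID 'b' (now at pos=9)
pos=9: enter STRING mode
pos=9: emit STR "a" (now at pos=12)
pos=13: emit NUM '0' (now at pos=14)
pos=15: enter STRING mode
pos=15: emit STR "ok" (now at pos=19)
DONE. 7 tokens: [ID, NUM, NUM, ID, STR, NUM, STR]

Answer: 7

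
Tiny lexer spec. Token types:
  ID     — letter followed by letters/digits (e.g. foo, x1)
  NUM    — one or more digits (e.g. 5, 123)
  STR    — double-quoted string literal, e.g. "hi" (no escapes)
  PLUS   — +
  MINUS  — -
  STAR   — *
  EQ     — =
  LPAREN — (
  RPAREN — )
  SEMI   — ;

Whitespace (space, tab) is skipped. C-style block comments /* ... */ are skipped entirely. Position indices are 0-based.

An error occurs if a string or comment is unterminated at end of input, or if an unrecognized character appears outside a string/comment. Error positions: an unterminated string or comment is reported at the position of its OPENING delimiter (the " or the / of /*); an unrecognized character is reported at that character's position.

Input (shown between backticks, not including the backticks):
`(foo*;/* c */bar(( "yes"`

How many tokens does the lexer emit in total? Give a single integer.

Answer: 8

Derivation:
pos=0: emit LPAREN '('
pos=1: emit ID 'foo' (now at pos=4)
pos=4: emit STAR '*'
pos=5: emit SEMI ';'
pos=6: enter COMMENT mode (saw '/*')
exit COMMENT mode (now at pos=13)
pos=13: emit ID 'bar' (now at pos=16)
pos=16: emit LPAREN '('
pos=17: emit LPAREN '('
pos=19: enter STRING mode
pos=19: emit STR "yes" (now at pos=24)
DONE. 8 tokens: [LPAREN, ID, STAR, SEMI, ID, LPAREN, LPAREN, STR]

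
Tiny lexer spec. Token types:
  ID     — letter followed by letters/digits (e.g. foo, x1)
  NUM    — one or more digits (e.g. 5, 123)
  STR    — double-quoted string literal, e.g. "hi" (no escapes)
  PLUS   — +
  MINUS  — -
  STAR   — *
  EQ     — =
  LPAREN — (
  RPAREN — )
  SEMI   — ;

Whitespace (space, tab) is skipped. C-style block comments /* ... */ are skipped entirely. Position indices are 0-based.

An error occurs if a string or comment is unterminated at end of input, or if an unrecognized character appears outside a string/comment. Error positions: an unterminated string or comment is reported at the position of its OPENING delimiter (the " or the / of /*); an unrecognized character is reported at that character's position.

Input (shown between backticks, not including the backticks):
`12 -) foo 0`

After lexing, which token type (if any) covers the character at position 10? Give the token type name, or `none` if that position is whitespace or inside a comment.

Answer: NUM

Derivation:
pos=0: emit NUM '12' (now at pos=2)
pos=3: emit MINUS '-'
pos=4: emit RPAREN ')'
pos=6: emit ID 'foo' (now at pos=9)
pos=10: emit NUM '0' (now at pos=11)
DONE. 5 tokens: [NUM, MINUS, RPAREN, ID, NUM]
Position 10: char is '0' -> NUM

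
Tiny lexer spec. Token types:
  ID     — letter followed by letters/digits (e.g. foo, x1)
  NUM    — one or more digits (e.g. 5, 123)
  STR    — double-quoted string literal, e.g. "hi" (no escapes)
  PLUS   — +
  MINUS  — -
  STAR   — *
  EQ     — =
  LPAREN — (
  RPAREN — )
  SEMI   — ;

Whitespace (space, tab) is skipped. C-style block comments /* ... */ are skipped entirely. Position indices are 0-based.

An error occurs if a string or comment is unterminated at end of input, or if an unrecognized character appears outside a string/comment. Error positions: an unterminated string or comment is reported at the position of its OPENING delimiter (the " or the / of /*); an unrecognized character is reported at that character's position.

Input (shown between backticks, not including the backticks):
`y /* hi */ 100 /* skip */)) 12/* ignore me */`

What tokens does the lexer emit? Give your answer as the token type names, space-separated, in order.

Answer: ID NUM RPAREN RPAREN NUM

Derivation:
pos=0: emit ID 'y' (now at pos=1)
pos=2: enter COMMENT mode (saw '/*')
exit COMMENT mode (now at pos=10)
pos=11: emit NUM '100' (now at pos=14)
pos=15: enter COMMENT mode (saw '/*')
exit COMMENT mode (now at pos=25)
pos=25: emit RPAREN ')'
pos=26: emit RPAREN ')'
pos=28: emit NUM '12' (now at pos=30)
pos=30: enter COMMENT mode (saw '/*')
exit COMMENT mode (now at pos=45)
DONE. 5 tokens: [ID, NUM, RPAREN, RPAREN, NUM]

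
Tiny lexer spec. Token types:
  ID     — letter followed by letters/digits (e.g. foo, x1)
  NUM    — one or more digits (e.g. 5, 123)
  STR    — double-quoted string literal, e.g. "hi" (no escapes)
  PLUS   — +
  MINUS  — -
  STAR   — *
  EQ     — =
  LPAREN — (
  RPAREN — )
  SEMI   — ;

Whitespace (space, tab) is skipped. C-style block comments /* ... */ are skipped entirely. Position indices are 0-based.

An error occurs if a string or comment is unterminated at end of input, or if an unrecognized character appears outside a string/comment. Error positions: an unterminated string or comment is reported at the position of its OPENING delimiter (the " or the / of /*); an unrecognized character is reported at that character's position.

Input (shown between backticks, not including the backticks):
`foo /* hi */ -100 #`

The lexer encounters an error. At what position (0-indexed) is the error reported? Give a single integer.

Answer: 18

Derivation:
pos=0: emit ID 'foo' (now at pos=3)
pos=4: enter COMMENT mode (saw '/*')
exit COMMENT mode (now at pos=12)
pos=13: emit MINUS '-'
pos=14: emit NUM '100' (now at pos=17)
pos=18: ERROR — unrecognized char '#'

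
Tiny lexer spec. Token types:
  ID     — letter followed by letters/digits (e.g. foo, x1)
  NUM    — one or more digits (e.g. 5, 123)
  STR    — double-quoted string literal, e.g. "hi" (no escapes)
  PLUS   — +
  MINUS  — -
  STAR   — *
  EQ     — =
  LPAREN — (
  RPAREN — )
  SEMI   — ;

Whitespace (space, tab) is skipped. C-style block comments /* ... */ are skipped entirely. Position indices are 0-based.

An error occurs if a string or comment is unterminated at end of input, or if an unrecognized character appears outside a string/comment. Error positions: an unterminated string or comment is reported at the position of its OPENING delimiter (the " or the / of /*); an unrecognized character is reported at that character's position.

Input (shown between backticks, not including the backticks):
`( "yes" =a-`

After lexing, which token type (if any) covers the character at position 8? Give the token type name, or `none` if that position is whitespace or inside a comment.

pos=0: emit LPAREN '('
pos=2: enter STRING mode
pos=2: emit STR "yes" (now at pos=7)
pos=8: emit EQ '='
pos=9: emit ID 'a' (now at pos=10)
pos=10: emit MINUS '-'
DONE. 5 tokens: [LPAREN, STR, EQ, ID, MINUS]
Position 8: char is '=' -> EQ

Answer: EQ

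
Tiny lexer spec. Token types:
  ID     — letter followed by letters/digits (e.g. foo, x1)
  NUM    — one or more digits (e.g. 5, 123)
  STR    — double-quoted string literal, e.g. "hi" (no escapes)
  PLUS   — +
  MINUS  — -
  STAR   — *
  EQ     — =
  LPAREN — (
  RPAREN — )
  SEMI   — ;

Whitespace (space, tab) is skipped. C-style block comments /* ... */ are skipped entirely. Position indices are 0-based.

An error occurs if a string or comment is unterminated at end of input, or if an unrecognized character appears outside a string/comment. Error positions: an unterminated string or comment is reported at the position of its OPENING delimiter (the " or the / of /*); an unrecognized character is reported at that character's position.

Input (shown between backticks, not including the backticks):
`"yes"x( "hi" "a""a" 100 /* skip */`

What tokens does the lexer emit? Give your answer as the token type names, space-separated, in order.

Answer: STR ID LPAREN STR STR STR NUM

Derivation:
pos=0: enter STRING mode
pos=0: emit STR "yes" (now at pos=5)
pos=5: emit ID 'x' (now at pos=6)
pos=6: emit LPAREN '('
pos=8: enter STRING mode
pos=8: emit STR "hi" (now at pos=12)
pos=13: enter STRING mode
pos=13: emit STR "a" (now at pos=16)
pos=16: enter STRING mode
pos=16: emit STR "a" (now at pos=19)
pos=20: emit NUM '100' (now at pos=23)
pos=24: enter COMMENT mode (saw '/*')
exit COMMENT mode (now at pos=34)
DONE. 7 tokens: [STR, ID, LPAREN, STR, STR, STR, NUM]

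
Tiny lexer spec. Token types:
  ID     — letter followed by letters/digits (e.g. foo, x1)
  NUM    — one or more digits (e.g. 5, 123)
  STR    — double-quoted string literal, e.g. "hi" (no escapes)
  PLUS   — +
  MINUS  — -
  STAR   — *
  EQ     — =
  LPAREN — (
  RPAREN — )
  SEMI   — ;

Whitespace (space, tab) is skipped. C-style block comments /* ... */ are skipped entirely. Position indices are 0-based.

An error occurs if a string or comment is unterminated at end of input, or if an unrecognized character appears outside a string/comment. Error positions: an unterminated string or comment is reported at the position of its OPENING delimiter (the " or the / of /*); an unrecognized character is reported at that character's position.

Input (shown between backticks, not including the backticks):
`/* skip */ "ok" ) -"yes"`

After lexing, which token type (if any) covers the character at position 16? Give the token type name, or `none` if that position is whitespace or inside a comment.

pos=0: enter COMMENT mode (saw '/*')
exit COMMENT mode (now at pos=10)
pos=11: enter STRING mode
pos=11: emit STR "ok" (now at pos=15)
pos=16: emit RPAREN ')'
pos=18: emit MINUS '-'
pos=19: enter STRING mode
pos=19: emit STR "yes" (now at pos=24)
DONE. 4 tokens: [STR, RPAREN, MINUS, STR]
Position 16: char is ')' -> RPAREN

Answer: RPAREN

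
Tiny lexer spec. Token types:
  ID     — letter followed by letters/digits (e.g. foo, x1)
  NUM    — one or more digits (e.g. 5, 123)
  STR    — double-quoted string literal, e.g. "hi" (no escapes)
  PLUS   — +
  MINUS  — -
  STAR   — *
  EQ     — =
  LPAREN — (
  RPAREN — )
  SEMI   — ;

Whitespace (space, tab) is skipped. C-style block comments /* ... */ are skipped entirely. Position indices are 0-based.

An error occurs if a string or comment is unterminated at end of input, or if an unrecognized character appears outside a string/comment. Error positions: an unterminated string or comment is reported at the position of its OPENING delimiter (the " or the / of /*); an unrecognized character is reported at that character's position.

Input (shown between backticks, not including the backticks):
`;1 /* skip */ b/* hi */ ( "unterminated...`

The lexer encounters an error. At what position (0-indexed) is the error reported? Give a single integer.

pos=0: emit SEMI ';'
pos=1: emit NUM '1' (now at pos=2)
pos=3: enter COMMENT mode (saw '/*')
exit COMMENT mode (now at pos=13)
pos=14: emit ID 'b' (now at pos=15)
pos=15: enter COMMENT mode (saw '/*')
exit COMMENT mode (now at pos=23)
pos=24: emit LPAREN '('
pos=26: enter STRING mode
pos=26: ERROR — unterminated string

Answer: 26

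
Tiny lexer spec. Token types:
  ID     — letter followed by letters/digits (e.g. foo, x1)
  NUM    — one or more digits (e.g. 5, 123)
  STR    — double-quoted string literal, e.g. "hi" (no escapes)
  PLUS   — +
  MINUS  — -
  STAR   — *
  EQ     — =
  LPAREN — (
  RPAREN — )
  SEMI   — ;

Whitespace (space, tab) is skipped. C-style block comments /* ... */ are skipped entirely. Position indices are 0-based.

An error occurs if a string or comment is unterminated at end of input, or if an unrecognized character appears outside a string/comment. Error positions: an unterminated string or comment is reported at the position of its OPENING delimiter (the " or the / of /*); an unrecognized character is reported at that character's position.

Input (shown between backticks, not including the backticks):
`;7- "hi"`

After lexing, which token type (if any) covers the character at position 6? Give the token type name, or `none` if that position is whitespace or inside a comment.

pos=0: emit SEMI ';'
pos=1: emit NUM '7' (now at pos=2)
pos=2: emit MINUS '-'
pos=4: enter STRING mode
pos=4: emit STR "hi" (now at pos=8)
DONE. 4 tokens: [SEMI, NUM, MINUS, STR]
Position 6: char is 'i' -> STR

Answer: STR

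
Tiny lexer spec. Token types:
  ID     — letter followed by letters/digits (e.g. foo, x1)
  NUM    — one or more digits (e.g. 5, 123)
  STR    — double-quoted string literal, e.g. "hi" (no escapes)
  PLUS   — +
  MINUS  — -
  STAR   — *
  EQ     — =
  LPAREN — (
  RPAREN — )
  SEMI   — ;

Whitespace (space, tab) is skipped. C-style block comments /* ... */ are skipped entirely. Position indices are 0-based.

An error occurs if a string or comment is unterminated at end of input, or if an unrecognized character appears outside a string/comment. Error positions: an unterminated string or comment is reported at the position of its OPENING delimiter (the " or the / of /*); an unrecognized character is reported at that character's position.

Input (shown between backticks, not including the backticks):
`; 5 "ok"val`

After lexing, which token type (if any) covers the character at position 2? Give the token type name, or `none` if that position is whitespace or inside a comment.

Answer: NUM

Derivation:
pos=0: emit SEMI ';'
pos=2: emit NUM '5' (now at pos=3)
pos=4: enter STRING mode
pos=4: emit STR "ok" (now at pos=8)
pos=8: emit ID 'val' (now at pos=11)
DONE. 4 tokens: [SEMI, NUM, STR, ID]
Position 2: char is '5' -> NUM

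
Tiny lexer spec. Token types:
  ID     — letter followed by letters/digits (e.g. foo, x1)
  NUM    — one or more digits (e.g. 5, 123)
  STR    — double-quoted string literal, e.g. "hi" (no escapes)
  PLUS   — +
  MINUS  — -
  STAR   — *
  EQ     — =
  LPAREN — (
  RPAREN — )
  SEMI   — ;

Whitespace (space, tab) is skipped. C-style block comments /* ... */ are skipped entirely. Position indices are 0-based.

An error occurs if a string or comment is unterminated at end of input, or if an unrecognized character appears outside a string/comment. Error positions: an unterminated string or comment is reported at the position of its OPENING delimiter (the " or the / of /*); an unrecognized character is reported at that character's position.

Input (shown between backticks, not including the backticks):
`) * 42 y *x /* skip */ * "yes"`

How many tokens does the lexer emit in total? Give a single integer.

pos=0: emit RPAREN ')'
pos=2: emit STAR '*'
pos=4: emit NUM '42' (now at pos=6)
pos=7: emit ID 'y' (now at pos=8)
pos=9: emit STAR '*'
pos=10: emit ID 'x' (now at pos=11)
pos=12: enter COMMENT mode (saw '/*')
exit COMMENT mode (now at pos=22)
pos=23: emit STAR '*'
pos=25: enter STRING mode
pos=25: emit STR "yes" (now at pos=30)
DONE. 8 tokens: [RPAREN, STAR, NUM, ID, STAR, ID, STAR, STR]

Answer: 8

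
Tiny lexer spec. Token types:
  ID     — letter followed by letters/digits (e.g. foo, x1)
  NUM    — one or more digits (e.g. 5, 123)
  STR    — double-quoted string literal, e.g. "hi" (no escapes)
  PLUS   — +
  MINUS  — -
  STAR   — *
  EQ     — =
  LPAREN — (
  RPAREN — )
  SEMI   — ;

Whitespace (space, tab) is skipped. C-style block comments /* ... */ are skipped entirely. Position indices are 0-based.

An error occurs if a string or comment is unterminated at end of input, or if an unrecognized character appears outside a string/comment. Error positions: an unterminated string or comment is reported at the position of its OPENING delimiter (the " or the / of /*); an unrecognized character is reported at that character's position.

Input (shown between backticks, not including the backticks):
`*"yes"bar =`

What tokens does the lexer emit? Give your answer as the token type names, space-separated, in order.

pos=0: emit STAR '*'
pos=1: enter STRING mode
pos=1: emit STR "yes" (now at pos=6)
pos=6: emit ID 'bar' (now at pos=9)
pos=10: emit EQ '='
DONE. 4 tokens: [STAR, STR, ID, EQ]

Answer: STAR STR ID EQ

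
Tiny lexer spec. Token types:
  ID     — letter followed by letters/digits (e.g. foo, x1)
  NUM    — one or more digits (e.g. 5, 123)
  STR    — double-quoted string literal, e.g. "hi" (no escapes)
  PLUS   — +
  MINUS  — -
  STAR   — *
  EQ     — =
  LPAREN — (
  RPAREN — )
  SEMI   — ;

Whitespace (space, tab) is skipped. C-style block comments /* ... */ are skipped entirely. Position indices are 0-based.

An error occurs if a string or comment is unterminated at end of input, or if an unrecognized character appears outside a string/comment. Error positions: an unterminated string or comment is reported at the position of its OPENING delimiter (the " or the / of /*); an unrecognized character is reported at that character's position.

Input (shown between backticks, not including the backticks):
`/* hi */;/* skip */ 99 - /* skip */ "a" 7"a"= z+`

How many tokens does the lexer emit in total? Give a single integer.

Answer: 9

Derivation:
pos=0: enter COMMENT mode (saw '/*')
exit COMMENT mode (now at pos=8)
pos=8: emit SEMI ';'
pos=9: enter COMMENT mode (saw '/*')
exit COMMENT mode (now at pos=19)
pos=20: emit NUM '99' (now at pos=22)
pos=23: emit MINUS '-'
pos=25: enter COMMENT mode (saw '/*')
exit COMMENT mode (now at pos=35)
pos=36: enter STRING mode
pos=36: emit STR "a" (now at pos=39)
pos=40: emit NUM '7' (now at pos=41)
pos=41: enter STRING mode
pos=41: emit STR "a" (now at pos=44)
pos=44: emit EQ '='
pos=46: emit ID 'z' (now at pos=47)
pos=47: emit PLUS '+'
DONE. 9 tokens: [SEMI, NUM, MINUS, STR, NUM, STR, EQ, ID, PLUS]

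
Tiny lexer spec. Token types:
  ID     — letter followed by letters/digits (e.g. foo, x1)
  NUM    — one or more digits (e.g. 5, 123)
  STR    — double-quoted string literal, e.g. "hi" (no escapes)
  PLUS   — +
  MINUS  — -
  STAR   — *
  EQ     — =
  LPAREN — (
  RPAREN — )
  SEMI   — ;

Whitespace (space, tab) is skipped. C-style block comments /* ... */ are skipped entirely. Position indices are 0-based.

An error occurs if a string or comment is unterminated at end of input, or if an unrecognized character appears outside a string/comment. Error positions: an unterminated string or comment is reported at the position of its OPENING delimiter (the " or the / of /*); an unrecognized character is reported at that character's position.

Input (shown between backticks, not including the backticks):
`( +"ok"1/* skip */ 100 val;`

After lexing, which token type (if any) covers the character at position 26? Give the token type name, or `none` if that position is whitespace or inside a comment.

pos=0: emit LPAREN '('
pos=2: emit PLUS '+'
pos=3: enter STRING mode
pos=3: emit STR "ok" (now at pos=7)
pos=7: emit NUM '1' (now at pos=8)
pos=8: enter COMMENT mode (saw '/*')
exit COMMENT mode (now at pos=18)
pos=19: emit NUM '100' (now at pos=22)
pos=23: emit ID 'val' (now at pos=26)
pos=26: emit SEMI ';'
DONE. 7 tokens: [LPAREN, PLUS, STR, NUM, NUM, ID, SEMI]
Position 26: char is ';' -> SEMI

Answer: SEMI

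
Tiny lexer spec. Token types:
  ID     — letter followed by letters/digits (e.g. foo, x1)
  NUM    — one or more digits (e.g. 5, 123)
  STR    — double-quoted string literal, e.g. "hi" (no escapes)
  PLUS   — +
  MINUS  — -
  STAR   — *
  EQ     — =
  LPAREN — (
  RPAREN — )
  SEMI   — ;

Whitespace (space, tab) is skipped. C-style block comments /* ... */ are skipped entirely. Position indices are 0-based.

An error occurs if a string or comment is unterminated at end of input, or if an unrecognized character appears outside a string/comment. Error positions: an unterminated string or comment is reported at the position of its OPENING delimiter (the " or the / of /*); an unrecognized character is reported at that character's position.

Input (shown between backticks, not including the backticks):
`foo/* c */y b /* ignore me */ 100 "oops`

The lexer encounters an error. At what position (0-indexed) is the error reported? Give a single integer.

Answer: 34

Derivation:
pos=0: emit ID 'foo' (now at pos=3)
pos=3: enter COMMENT mode (saw '/*')
exit COMMENT mode (now at pos=10)
pos=10: emit ID 'y' (now at pos=11)
pos=12: emit ID 'b' (now at pos=13)
pos=14: enter COMMENT mode (saw '/*')
exit COMMENT mode (now at pos=29)
pos=30: emit NUM '100' (now at pos=33)
pos=34: enter STRING mode
pos=34: ERROR — unterminated string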